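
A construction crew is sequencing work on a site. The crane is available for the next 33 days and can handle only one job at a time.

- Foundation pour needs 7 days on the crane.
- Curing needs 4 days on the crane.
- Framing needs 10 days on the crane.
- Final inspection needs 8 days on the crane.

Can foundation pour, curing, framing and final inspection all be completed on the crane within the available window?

Yes

Running back to back, the jobs need 7 + 4 + 10 + 8 = 29 days on the crane.
Since 29 ≤ 33, they fit within the window.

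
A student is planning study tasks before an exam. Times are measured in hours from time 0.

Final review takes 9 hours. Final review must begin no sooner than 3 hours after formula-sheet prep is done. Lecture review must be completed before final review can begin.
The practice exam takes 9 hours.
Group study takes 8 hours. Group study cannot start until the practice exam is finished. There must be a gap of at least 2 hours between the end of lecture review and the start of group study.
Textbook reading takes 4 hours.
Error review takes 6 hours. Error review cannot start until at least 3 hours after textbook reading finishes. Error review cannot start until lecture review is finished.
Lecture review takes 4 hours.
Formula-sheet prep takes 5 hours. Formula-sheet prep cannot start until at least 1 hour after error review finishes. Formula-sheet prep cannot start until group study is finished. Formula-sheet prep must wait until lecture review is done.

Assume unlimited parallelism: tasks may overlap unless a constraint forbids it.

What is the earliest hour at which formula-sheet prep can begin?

Nothing blocks the practice exam, so it runs from hour 0 to hour 9.
Lecture review has no prerequisites, so it starts at hour 0 and finishes at hour 4.
Group study cannot start until the practice exam (finishes hour 9); lecture review (finishes hour 4, plus 2-hour gap → hour 6). The controlling bound is hour 9, so group study finishes at 9 + 8 = hour 17.
Nothing blocks textbook reading, so it runs from hour 0 to hour 4.
Error review has to wait for textbook reading (finishes hour 4, plus 3-hour gap → hour 7); lecture review (finishes hour 4). The latest of these is hour 7, so error review runs hour 7 to 7 + 6 = hour 13.
Formula-sheet prep waits on error review (finishes hour 13, plus 1-hour gap → hour 14); group study (finishes hour 17); lecture review (finishes hour 4). The latest of these is hour 17, which is the earliest formula-sheet prep can start.

17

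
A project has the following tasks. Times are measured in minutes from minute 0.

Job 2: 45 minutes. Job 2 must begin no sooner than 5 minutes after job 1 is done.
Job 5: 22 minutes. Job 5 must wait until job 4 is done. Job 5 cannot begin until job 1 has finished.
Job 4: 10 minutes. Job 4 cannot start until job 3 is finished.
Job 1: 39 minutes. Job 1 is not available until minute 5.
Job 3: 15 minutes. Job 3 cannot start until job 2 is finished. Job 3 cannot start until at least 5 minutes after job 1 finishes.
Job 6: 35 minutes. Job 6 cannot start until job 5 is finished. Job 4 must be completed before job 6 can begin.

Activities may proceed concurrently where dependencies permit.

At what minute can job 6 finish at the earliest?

176

Job 1 cannot begin until its own release at minute 5. It runs from minute 5 to 5 + 39 = minute 44.
After job 1 (finishes minute 44, plus 5-minute gap → minute 49), job 2 can start at minute 49 and finishes at minute 94.
Job 3 cannot start until job 2 (finishes minute 94); job 1 (finishes minute 44, plus 5-minute gap → minute 49). The controlling bound is minute 94, so job 3 finishes at 94 + 15 = minute 109.
Job 4 cannot begin until job 3 (finishes minute 109). It runs from minute 109 to 109 + 10 = minute 119.
Job 5 needs all of job 4 (finishes minute 119); job 1 (finishes minute 44). That puts its earliest start at minute 119; it finishes at 119 + 22 = minute 141.
Job 6 has to wait for job 5 (finishes minute 141); job 4 (finishes minute 119). The latest of these is minute 141, so job 6 runs minute 141 to 141 + 35 = minute 176.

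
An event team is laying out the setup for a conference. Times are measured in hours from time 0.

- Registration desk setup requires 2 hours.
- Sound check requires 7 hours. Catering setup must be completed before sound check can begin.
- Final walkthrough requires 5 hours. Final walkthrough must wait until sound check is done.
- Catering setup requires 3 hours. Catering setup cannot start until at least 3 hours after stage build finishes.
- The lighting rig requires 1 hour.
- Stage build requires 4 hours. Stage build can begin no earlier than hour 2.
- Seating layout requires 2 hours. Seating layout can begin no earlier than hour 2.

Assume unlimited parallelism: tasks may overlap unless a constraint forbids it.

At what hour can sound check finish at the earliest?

After its own release at hour 2, stage build can start at hour 2 and finishes at hour 6.
Catering setup waits on stage build (finishes hour 6, plus 3-hour gap → hour 9), so it starts at hour 9 and finishes at 9 + 3 = hour 12.
Sound check cannot begin until catering setup (finishes hour 12). It runs from hour 12 to 12 + 7 = hour 19.

19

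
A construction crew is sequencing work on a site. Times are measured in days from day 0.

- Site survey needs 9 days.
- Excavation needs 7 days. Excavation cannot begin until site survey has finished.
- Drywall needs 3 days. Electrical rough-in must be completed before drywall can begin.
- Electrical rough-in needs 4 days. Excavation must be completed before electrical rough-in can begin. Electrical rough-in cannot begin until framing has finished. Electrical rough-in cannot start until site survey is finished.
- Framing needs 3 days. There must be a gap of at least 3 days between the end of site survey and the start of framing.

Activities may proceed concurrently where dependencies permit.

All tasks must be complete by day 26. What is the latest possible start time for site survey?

Nothing follows drywall; the deadline of day 26 is its only limit. It must start by 26 − 3 = day 23.
Electrical rough-in must finish before drywall (must start by day 23). With a 4-day duration, electrical rough-in must start by 23 − 4 = day 19.
Excavation must finish before electrical rough-in (must start by day 19). With a 7-day duration, excavation must start by 19 − 7 = day 12.
Since electrical rough-in (must start by day 19) depends on it, framing must finish by day 19. Backing off its 3-day duration gives a latest start of day 16.
Site survey has several dependents: excavation (must start by day 12); framing (must start by day 16, minus 3-day gap → day 13); electrical rough-in (must start by day 19). The earliest of those limits is day 12, so site survey must start by 12 − 9 = day 3.

3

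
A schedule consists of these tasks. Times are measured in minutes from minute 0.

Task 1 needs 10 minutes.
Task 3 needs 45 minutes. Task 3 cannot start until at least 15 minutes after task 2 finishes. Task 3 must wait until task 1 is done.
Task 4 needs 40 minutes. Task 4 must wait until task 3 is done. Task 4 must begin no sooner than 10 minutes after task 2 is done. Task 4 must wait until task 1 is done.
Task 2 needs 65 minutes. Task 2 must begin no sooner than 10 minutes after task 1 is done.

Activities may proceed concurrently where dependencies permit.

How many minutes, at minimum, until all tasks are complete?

Nothing blocks task 1, so it runs from minute 0 to minute 10.
After task 1 (finishes minute 10, plus 10-minute gap → minute 20), task 2 can start at minute 20 and finishes at minute 85.
Task 3 has to wait for task 2 (finishes minute 85, plus 15-minute gap → minute 100); task 1 (finishes minute 10). The latest of these is minute 100, so task 3 runs minute 100 to 100 + 45 = minute 145.
Task 4 cannot start until task 3 (finishes minute 145); task 2 (finishes minute 85, plus 10-minute gap → minute 95); task 1 (finishes minute 10). The controlling bound is minute 145, so task 4 finishes at 145 + 40 = minute 185.
All tasks are finished once the last one completes. Finish times: Task 1 at 10, Task 2 at 85, Task 3 at 145, Task 4 at 185. The latest is minute 185.

185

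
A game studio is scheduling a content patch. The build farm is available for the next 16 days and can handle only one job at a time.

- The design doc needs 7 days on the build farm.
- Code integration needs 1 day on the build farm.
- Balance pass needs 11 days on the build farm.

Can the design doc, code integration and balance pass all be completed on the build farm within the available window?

No

Running back to back, the jobs need 7 + 1 + 11 = 19 days on the build farm.
Since 19 > 16, they cannot all fit.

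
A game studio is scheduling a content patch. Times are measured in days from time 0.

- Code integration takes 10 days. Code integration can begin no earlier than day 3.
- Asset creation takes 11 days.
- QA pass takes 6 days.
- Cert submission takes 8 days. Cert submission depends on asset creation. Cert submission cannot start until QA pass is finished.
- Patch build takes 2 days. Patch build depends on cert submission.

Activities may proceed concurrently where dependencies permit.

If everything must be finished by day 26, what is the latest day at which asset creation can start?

Patch build has no dependents, so it just needs to finish by day 26. Starting by 26 − 2 = day 24 achieves that.
Cert submission has to be done before patch build (must start by day 24). That means finishing by day 24, i.e. starting by 24 − 8 = day 16.
Asset creation feeds into cert submission (must start by day 16); so asset creation must finish by day 16 and therefore start by day 5.

5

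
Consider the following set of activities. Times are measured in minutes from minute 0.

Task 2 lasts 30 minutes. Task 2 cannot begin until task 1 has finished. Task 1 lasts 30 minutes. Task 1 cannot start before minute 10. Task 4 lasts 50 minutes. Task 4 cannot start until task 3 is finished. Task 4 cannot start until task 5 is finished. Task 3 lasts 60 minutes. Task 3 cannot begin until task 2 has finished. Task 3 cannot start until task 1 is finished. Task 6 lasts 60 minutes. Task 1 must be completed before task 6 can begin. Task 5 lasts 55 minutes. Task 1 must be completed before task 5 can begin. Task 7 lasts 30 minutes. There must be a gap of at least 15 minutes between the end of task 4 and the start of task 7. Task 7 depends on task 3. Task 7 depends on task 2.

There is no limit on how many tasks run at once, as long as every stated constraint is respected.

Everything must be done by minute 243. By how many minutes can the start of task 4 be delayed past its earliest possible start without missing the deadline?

18

Task 1 cannot begin until its own release at minute 10. It runs from minute 10 to 10 + 30 = minute 40.
Task 5 waits on task 1 (finishes minute 40), so it starts at minute 40 and finishes at 40 + 55 = minute 95.
After task 1 (finishes minute 40), task 2 can start at minute 40 and finishes at minute 70.
Task 3 has to wait for task 2 (finishes minute 70); task 1 (finishes minute 40). The latest of these is minute 70, so task 3 runs minute 70 to 70 + 60 = minute 130.
Task 4 needs all of task 3 (finishes minute 130); task 5 (finishes minute 95). That puts its earliest start at minute 130; it finishes at 130 + 50 = minute 180.

Working backward from the deadline:
To finish by minute 243, task 7 (duration 30) must start no later than minute 213.
Task 4 has to be done before task 7 (must start by minute 213, minus 15-minute gap → minute 198). That means finishing by minute 198, i.e. starting by 198 − 50 = minute 148.
So task 4 can start as early as minute 130 and as late as minute 148, giving 148 − 130 = 18 minutes of slack.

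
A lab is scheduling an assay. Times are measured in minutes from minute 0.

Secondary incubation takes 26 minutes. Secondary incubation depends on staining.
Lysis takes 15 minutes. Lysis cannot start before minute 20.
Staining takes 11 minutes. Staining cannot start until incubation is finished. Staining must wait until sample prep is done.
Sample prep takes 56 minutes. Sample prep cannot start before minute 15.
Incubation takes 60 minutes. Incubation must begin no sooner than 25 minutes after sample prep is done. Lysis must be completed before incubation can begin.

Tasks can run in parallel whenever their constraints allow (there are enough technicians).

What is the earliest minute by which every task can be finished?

Lysis cannot begin until its own release at minute 20. It runs from minute 20 to 20 + 15 = minute 35.
Sample prep waits on its own release at minute 15, so it starts at minute 15 and finishes at 15 + 56 = minute 71.
For incubation: sample prep (finishes minute 71, plus 25-minute gap → minute 96); lysis (finishes minute 35). Taking the maximum gives a start of minute 96, and it finishes at 96 + 60 = minute 156.
Staining has to wait for incubation (finishes minute 156); sample prep (finishes minute 71). The latest of these is minute 156, so staining runs minute 156 to 156 + 11 = minute 167.
Secondary incubation waits on staining (finishes minute 167), so it starts at minute 167 and finishes at 167 + 26 = minute 193.
All tasks are finished once the last one completes. Finish times: Sample prep at 71, Lysis at 35, Incubation at 156, Staining at 167, Secondary incubation at 193. The latest is minute 193.

193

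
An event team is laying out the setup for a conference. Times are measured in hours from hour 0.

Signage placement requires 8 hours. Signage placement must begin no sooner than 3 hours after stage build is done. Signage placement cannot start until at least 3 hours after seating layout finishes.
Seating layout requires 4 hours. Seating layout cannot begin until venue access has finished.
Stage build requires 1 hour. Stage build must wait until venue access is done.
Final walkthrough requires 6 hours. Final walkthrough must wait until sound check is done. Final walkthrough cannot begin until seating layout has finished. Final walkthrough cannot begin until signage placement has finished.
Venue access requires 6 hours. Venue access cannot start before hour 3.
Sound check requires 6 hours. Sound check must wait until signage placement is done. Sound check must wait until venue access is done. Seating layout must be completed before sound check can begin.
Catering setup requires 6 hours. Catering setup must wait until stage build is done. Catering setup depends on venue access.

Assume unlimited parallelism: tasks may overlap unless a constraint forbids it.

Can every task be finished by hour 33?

No

Venue access cannot begin until its own release at hour 3. It runs from hour 3 to 3 + 6 = hour 9.
Seating layout waits on venue access (finishes hour 9), so it starts at hour 9 and finishes at 9 + 4 = hour 13.
After venue access (finishes hour 9), stage build can start at hour 9 and finishes at hour 10.
Catering setup cannot start until stage build (finishes hour 10); venue access (finishes hour 9). The controlling bound is hour 10, so catering setup finishes at 10 + 6 = hour 16.
Signage placement has to wait for stage build (finishes hour 10, plus 3-hour gap → hour 13); seating layout (finishes hour 13, plus 3-hour gap → hour 16). The latest of these is hour 16, so signage placement runs hour 16 to 16 + 8 = hour 24.
Sound check needs all of signage placement (finishes hour 24); venue access (finishes hour 9); seating layout (finishes hour 13). That puts its earliest start at hour 24; it finishes at 24 + 6 = hour 30.
Final walkthrough has to wait for sound check (finishes hour 30); seating layout (finishes hour 13); signage placement (finishes hour 24). The latest of these is hour 30, so final walkthrough runs hour 30 to 30 + 6 = hour 36.
The earliest everything can be done is hour 36, which is after the deadline of 33, so it is not possible.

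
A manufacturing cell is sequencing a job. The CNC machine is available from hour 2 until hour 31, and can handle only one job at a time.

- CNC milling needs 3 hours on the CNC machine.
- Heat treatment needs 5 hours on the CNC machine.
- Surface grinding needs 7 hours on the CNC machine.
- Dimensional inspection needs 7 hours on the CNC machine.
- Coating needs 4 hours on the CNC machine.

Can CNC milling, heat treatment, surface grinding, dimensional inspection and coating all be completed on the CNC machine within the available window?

Yes

The CNC machine window is 31 − 2 = 29 hours.
Running back to back, the jobs need 3 + 5 + 7 + 7 + 4 = 26 hours on the CNC machine.
Since 26 ≤ 29, they fit within the window.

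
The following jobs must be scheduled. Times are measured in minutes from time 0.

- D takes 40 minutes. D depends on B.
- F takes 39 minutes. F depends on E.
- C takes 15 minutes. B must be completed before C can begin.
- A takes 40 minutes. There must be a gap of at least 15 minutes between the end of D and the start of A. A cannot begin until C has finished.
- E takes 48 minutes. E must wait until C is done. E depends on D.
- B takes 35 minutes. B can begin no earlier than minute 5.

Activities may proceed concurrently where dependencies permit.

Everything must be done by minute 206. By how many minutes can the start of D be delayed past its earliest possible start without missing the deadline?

39

B cannot begin until its own release at minute 5. It runs from minute 5 to 5 + 35 = minute 40.
D cannot begin until B (finishes minute 40). It runs from minute 40 to 40 + 40 = minute 80.

Working backward from the deadline:
To finish by minute 206, A (duration 40) must start no later than minute 166.
F must finish by minute 206; it takes 39 minutes, so it must start by 206 − 39 = minute 167.
Since F (must start by minute 167) depends on it, E must finish by minute 167. Backing off its 48-minute duration gives a latest start of minute 119.
D must finish in time for A (must start by minute 166, minus 15-minute gap → minute 151); E (must start by minute 119). The tightest is minute 119, so D must start by 119 − 40 = minute 79.
So D can start as early as minute 40 and as late as minute 79, giving 79 − 40 = 39 minutes of slack.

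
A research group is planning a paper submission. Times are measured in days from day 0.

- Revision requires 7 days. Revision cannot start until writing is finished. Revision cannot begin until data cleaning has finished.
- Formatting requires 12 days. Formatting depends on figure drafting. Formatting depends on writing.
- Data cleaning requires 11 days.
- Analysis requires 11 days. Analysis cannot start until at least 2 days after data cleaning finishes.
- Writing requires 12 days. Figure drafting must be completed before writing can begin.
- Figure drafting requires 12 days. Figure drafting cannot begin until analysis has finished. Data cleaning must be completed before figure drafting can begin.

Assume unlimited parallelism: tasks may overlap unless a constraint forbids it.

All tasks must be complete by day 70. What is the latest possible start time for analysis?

23

Revision must finish by day 70; it takes 7 days, so it must start by 70 − 7 = day 63.
Formatting has no dependents, so it just needs to finish by day 70. Starting by 70 − 12 = day 58 achieves that.
Writing feeds revision (must start by day 63); formatting (must start by day 58). Taking the minimum, writing must finish by day 58 and start by 58 − 12 = day 46.
For figure drafting: writing (must start by day 46); formatting (must start by day 58). The most restrictive is day 46; with a 12-day duration, figure drafting must start by day 34.
Analysis must finish before figure drafting (must start by day 34). With an 11-day duration, analysis must start by 34 − 11 = day 23.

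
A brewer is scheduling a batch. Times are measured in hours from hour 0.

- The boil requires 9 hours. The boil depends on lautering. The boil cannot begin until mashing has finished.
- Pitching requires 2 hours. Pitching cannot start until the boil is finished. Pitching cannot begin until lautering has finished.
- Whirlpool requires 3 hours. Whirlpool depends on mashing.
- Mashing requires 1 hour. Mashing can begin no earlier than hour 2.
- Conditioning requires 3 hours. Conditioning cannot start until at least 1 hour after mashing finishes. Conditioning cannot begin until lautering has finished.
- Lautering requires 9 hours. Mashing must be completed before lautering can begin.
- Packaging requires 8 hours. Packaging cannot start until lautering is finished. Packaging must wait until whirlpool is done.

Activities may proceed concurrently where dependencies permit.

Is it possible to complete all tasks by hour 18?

No

Mashing waits on its own release at hour 2, so it starts at hour 2 and finishes at 2 + 1 = hour 3.
Whirlpool waits on mashing (finishes hour 3), so it starts at hour 3 and finishes at 3 + 3 = hour 6.
Lautering cannot begin until mashing (finishes hour 3). It runs from hour 3 to 3 + 9 = hour 12.
For packaging: lautering (finishes hour 12); whirlpool (finishes hour 6). Taking the maximum gives a start of hour 12, and it finishes at 12 + 8 = hour 20.
For conditioning: mashing (finishes hour 3, plus 1-hour gap → hour 4); lautering (finishes hour 12). Taking the maximum gives a start of hour 12, and it finishes at 12 + 3 = hour 15.
The boil cannot start until lautering (finishes hour 12); mashing (finishes hour 3). The controlling bound is hour 12, so the boil finishes at 12 + 9 = hour 21.
For pitching: the boil (finishes hour 21); lautering (finishes hour 12). Taking the maximum gives a start of hour 21, and it finishes at 21 + 2 = hour 23.
The earliest everything can be done is hour 23, which is after the deadline of 18, so it is not possible.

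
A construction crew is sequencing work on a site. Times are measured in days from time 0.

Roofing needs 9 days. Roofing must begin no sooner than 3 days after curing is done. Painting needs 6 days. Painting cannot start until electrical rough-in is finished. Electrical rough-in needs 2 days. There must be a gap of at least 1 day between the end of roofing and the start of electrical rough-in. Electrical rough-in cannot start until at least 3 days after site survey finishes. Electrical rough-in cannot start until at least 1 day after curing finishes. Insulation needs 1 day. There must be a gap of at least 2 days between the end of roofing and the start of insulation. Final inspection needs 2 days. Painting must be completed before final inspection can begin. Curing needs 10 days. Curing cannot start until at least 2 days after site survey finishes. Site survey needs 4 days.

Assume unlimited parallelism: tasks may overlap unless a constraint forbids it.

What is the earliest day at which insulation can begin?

Nothing blocks site survey, so it runs from day 0 to day 4.
After site survey (finishes day 4, plus 2-day gap → day 6), curing can start at day 6 and finishes at day 16.
Roofing waits on curing (finishes day 16, plus 3-day gap → day 19), so it starts at day 19 and finishes at 19 + 9 = day 28.
Insulation waits on roofing (finishes day 28, plus 2-day gap → day 30), so the earliest it can start is day 30.

30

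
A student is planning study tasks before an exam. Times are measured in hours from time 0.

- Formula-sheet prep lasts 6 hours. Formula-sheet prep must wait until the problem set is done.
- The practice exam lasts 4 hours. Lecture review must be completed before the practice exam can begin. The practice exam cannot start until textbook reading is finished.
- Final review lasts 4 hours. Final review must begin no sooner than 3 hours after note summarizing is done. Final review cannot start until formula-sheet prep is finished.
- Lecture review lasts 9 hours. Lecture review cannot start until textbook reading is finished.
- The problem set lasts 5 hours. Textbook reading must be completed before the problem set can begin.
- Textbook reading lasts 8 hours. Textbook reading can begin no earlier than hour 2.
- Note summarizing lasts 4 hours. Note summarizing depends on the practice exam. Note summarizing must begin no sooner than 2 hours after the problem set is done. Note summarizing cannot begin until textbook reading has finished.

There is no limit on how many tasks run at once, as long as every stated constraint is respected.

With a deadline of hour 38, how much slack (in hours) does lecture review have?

Textbook reading waits on its own release at hour 2, so it starts at hour 2 and finishes at 2 + 8 = hour 10.
Lecture review cannot begin until textbook reading (finishes hour 10). It runs from hour 10 to 10 + 9 = hour 19.

Working backward from the deadline:
Nothing follows final review; the deadline of hour 38 is its only limit. It must start by 38 − 4 = hour 34.
Note summarizing has to be done before final review (must start by hour 34, minus 3-hour gap → hour 31). That means finishing by hour 31, i.e. starting by 31 − 4 = hour 27.
The practice exam feeds into note summarizing (must start by hour 27); so the practice exam must finish by hour 27 and therefore start by hour 23.
Since the practice exam (must start by hour 23) depends on it, lecture review must finish by hour 23. Backing off its 9-hour duration gives a latest start of hour 14.
So lecture review can start as early as hour 10 and as late as hour 14, giving 14 − 10 = 4 hours of slack.

4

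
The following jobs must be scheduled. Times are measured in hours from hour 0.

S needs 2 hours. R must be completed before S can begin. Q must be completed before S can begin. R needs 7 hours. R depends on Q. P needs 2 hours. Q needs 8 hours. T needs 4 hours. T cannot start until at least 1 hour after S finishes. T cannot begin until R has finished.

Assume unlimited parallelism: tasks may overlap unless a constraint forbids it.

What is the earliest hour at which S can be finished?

Q can start immediately at hour 0; it finishes at hour 8.
R waits on Q (finishes hour 8), so it starts at hour 8 and finishes at 8 + 7 = hour 15.
S needs all of R (finishes hour 15); Q (finishes hour 8). That puts its earliest start at hour 15; it finishes at 15 + 2 = hour 17.

17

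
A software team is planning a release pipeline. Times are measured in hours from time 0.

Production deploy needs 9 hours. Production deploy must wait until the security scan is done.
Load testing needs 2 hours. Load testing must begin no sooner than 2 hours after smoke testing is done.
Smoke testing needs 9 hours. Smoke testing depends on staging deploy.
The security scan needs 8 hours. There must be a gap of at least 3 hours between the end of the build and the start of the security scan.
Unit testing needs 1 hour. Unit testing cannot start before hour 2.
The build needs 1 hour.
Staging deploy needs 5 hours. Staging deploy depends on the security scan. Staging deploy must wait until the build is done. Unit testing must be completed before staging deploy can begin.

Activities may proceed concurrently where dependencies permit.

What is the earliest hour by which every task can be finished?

30

Unit testing cannot begin until its own release at hour 2. It runs from hour 2 to 2 + 1 = hour 3.
The build can start immediately at hour 0; it finishes at hour 1.
The security scan cannot begin until the build (finishes hour 1, plus 3-hour gap → hour 4). It runs from hour 4 to 4 + 8 = hour 12.
Production deploy cannot begin until the security scan (finishes hour 12). It runs from hour 12 to 12 + 9 = hour 21.
Staging deploy needs all of the security scan (finishes hour 12); the build (finishes hour 1); unit testing (finishes hour 3). That puts its earliest start at hour 12; it finishes at 12 + 5 = hour 17.
Smoke testing waits on staging deploy (finishes hour 17), so it starts at hour 17 and finishes at 17 + 9 = hour 26.
Load testing waits on smoke testing (finishes hour 26, plus 2-hour gap → hour 28), so it starts at hour 28 and finishes at 28 + 2 = hour 30.
All tasks are finished once the last one completes. Finish times: The build at 1, Unit testing at 3, The security scan at 12, Staging deploy at 17, Smoke testing at 26, Load testing at 30, Production deploy at 21. The latest is hour 30.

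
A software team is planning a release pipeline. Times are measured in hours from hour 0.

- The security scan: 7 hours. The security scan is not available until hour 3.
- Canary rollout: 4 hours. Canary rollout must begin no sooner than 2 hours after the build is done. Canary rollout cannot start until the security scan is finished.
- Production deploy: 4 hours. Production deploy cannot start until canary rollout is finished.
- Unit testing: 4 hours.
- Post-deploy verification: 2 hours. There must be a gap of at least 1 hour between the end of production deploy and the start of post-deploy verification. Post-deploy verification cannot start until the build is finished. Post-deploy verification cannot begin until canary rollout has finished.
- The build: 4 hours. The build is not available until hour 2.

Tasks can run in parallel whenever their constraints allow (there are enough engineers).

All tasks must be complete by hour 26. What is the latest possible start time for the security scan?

8

To finish by hour 26, post-deploy verification (duration 2) must start no later than hour 24.
Since post-deploy verification (must start by hour 24, minus 1-hour gap → hour 23) depends on it, production deploy must finish by hour 23. Backing off its 4-hour duration gives a latest start of hour 19.
Canary rollout must finish in time for production deploy (must start by hour 19); post-deploy verification (must start by hour 24). The tightest is hour 19, so canary rollout must start by 19 − 4 = hour 15.
The security scan must finish before canary rollout (must start by hour 15). With a 7-hour duration, the security scan must start by 15 − 7 = hour 8.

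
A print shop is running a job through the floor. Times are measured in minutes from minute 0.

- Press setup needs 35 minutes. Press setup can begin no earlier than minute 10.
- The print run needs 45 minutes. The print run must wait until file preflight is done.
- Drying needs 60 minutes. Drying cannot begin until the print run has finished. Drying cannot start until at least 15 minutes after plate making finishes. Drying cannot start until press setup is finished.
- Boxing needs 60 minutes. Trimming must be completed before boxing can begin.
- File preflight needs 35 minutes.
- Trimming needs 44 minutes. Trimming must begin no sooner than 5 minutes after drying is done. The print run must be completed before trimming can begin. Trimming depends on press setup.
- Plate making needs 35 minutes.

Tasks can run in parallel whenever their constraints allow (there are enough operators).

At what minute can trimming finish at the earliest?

After its own release at minute 10, press setup can start at minute 10 and finishes at minute 45.
Plate making can start immediately at minute 0; it finishes at minute 35.
File preflight has no prerequisites, so it starts at minute 0 and finishes at minute 35.
The print run waits on file preflight (finishes minute 35), so it starts at minute 35 and finishes at 35 + 45 = minute 80.
Drying has to wait for the print run (finishes minute 80); plate making (finishes minute 35, plus 15-minute gap → minute 50); press setup (finishes minute 45). The latest of these is minute 80, so drying runs minute 80 to 80 + 60 = minute 140.
Trimming cannot start until drying (finishes minute 140, plus 5-minute gap → minute 145); the print run (finishes minute 80); press setup (finishes minute 45). The controlling bound is minute 145, so trimming finishes at 145 + 44 = minute 189.

189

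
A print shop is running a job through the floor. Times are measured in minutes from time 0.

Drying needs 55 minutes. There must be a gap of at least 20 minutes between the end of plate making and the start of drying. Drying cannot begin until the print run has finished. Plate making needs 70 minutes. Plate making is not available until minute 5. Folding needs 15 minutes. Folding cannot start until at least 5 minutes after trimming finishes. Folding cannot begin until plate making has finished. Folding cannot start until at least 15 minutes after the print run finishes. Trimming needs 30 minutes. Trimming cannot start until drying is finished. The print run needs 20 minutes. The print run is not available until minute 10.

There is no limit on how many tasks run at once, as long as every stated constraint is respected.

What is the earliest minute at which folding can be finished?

200

The print run cannot begin until its own release at minute 10. It runs from minute 10 to 10 + 20 = minute 30.
Plate making waits on its own release at minute 5, so it starts at minute 5 and finishes at 5 + 70 = minute 75.
For drying: plate making (finishes minute 75, plus 20-minute gap → minute 95); the print run (finishes minute 30). Taking the maximum gives a start of minute 95, and it finishes at 95 + 55 = minute 150.
Trimming cannot begin until drying (finishes minute 150). It runs from minute 150 to 150 + 30 = minute 180.
For folding: trimming (finishes minute 180, plus 5-minute gap → minute 185); plate making (finishes minute 75); the print run (finishes minute 30, plus 15-minute gap → minute 45). Taking the maximum gives a start of minute 185, and it finishes at 185 + 15 = minute 200.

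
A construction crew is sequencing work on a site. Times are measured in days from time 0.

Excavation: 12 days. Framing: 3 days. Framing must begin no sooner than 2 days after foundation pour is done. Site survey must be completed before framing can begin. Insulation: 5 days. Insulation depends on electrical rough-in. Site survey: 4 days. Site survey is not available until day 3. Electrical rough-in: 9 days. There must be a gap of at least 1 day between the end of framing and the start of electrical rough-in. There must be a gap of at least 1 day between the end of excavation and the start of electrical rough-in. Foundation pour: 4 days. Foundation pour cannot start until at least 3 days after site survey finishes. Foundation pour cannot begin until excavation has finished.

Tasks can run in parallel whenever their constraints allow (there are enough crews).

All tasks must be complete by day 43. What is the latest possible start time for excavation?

7

To finish by day 43, insulation (duration 5) must start no later than day 38.
Electrical rough-in has to be done before insulation (must start by day 38). That means finishing by day 38, i.e. starting by 38 − 9 = day 29.
Since electrical rough-in (must start by day 29, minus 1-day gap → day 28) depends on it, framing must finish by day 28. Backing off its 3-day duration gives a latest start of day 25.
Foundation pour must finish before framing (must start by day 25, minus 2-day gap → day 23). With a 4-day duration, foundation pour must start by 23 − 4 = day 19.
Excavation feeds foundation pour (must start by day 19); electrical rough-in (must start by day 29, minus 1-day gap → day 28). Taking the minimum, excavation must finish by day 19 and start by 19 − 12 = day 7.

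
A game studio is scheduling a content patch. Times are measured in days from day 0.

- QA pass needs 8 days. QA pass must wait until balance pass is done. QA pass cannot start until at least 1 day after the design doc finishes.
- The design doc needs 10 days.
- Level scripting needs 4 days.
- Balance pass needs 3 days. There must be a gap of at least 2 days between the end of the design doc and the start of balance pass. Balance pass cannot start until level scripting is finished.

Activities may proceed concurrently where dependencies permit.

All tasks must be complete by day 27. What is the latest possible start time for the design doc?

To finish by day 27, QA pass (duration 8) must start no later than day 19.
Balance pass feeds into QA pass (must start by day 19); so balance pass must finish by day 19 and therefore start by day 16.
The design doc has several dependents: balance pass (must start by day 16, minus 2-day gap → day 14); QA pass (must start by day 19, minus 1-day gap → day 18). The earliest of those limits is day 14, so the design doc must start by 14 − 10 = day 4.

4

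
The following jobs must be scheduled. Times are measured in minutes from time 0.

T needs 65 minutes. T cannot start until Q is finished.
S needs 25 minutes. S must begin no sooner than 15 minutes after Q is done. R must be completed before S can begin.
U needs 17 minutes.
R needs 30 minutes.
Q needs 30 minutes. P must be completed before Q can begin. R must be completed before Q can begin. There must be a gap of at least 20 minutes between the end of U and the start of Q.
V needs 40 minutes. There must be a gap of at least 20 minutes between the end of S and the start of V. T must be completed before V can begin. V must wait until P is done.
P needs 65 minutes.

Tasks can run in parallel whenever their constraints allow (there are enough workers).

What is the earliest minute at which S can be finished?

135

U has no prerequisites, so it starts at minute 0 and finishes at minute 17.
R can start immediately at minute 0; it finishes at minute 30.
Nothing blocks P, so it runs from minute 0 to minute 65.
Q has to wait for P (finishes minute 65); R (finishes minute 30); U (finishes minute 17, plus 20-minute gap → minute 37). The latest of these is minute 65, so Q runs minute 65 to 65 + 30 = minute 95.
S has to wait for Q (finishes minute 95, plus 15-minute gap → minute 110); R (finishes minute 30). The latest of these is minute 110, so S runs minute 110 to 110 + 25 = minute 135.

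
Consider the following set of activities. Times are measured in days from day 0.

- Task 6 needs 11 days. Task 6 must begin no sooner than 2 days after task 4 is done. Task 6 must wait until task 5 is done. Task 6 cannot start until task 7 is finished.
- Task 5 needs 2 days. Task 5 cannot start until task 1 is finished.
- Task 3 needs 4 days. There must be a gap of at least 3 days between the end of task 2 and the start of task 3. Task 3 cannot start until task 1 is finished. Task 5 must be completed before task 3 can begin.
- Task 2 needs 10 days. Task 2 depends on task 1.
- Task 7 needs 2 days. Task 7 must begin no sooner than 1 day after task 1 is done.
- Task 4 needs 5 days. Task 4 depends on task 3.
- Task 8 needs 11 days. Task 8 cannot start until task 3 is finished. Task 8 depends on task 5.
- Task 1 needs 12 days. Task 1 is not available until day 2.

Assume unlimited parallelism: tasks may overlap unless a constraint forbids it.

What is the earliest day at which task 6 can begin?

38

Task 1 cannot begin until its own release at day 2. It runs from day 2 to 2 + 12 = day 14.
Task 7 cannot begin until task 1 (finishes day 14, plus 1-day gap → day 15). It runs from day 15 to 15 + 2 = day 17.
Task 5 cannot begin until task 1 (finishes day 14). It runs from day 14 to 14 + 2 = day 16.
Task 2 cannot begin until task 1 (finishes day 14). It runs from day 14 to 14 + 10 = day 24.
Task 3 cannot start until task 2 (finishes day 24, plus 3-day gap → day 27); task 1 (finishes day 14); task 5 (finishes day 16). The controlling bound is day 27, so task 3 finishes at 27 + 4 = day 31.
Task 4 waits on task 3 (finishes day 31), so it starts at day 31 and finishes at 31 + 5 = day 36.
Task 6 waits on task 4 (finishes day 36, plus 2-day gap → day 38); task 5 (finishes day 16); task 7 (finishes day 17). The latest of these is day 38, which is the earliest task 6 can start.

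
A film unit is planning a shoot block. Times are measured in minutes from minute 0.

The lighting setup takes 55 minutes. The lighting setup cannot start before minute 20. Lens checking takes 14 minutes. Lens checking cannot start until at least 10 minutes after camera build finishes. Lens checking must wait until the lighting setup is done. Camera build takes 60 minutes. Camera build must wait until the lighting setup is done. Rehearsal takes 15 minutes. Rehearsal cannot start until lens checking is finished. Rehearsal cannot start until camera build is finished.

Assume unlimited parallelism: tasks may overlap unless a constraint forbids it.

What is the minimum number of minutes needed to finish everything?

The lighting setup waits on its own release at minute 20, so it starts at minute 20 and finishes at 20 + 55 = minute 75.
Camera build cannot begin until the lighting setup (finishes minute 75). It runs from minute 75 to 75 + 60 = minute 135.
For lens checking: camera build (finishes minute 135, plus 10-minute gap → minute 145); the lighting setup (finishes minute 75). Taking the maximum gives a start of minute 145, and it finishes at 145 + 14 = minute 159.
For rehearsal: lens checking (finishes minute 159); camera build (finishes minute 135). Taking the maximum gives a start of minute 159, and it finishes at 159 + 15 = minute 174.
All tasks are finished once the last one completes. Finish times: The lighting setup at 75, Camera build at 135, Lens checking at 159, Rehearsal at 174. The latest is minute 174.

174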